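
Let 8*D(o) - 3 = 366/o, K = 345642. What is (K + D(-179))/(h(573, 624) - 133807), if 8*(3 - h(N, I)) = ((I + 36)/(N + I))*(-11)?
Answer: -197488846485/76450890692 ≈ -2.5832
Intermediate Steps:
D(o) = 3/8 + 183/(4*o) (D(o) = 3/8 + (366/o)/8 = 3/8 + 183/(4*o))
h(N, I) = 3 + 11*(36 + I)/(8*(I + N)) (h(N, I) = 3 - (I + 36)/(N + I)*(-11)/8 = 3 - (36 + I)/(I + N)*(-11)/8 = 3 - (-11)*(36 + I)/(8*(I + N)) = 3 + 11*(36 + I)/(8*(I + N)))
(K + D(-179))/(h(573, 624) - 133807) = (345642 + (3/8)*(122 - 179)/(-179))/((396 + 24*573 + 35*624)/(8*(624 + 573)) - 133807) = (345642 + (3/8)*(-1/179)*(-57))/((1/8)*(396 + 13752 + 21840)/1197 - 133807) = (345642 + 171/1432)/((1/8)*(1/1197)*35988 - 133807) = 494959515/(1432*(2999/798 - 133807)) = 494959515/(1432*(-106774987/798)) = (494959515/1432)*(-798/106774987) = -197488846485/76450890692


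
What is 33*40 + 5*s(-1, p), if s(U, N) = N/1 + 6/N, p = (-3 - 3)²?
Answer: 9005/6 ≈ 1500.8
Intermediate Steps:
p = 36 (p = (-6)² = 36)
s(U, N) = N + 6/N (s(U, N) = N*1 + 6/N = N + 6/N)
33*40 + 5*s(-1, p) = 33*40 + 5*(36 + 6/36) = 1320 + 5*(36 + 6*(1/36)) = 1320 + 5*(36 + ⅙) = 1320 + 5*(217/6) = 1320 + 1085/6 = 9005/6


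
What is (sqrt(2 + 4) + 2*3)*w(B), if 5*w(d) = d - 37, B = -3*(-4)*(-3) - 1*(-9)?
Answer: -384/5 - 64*sqrt(6)/5 ≈ -108.15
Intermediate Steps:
B = -27 (B = 12*(-3) + 9 = -36 + 9 = -27)
w(d) = -37/5 + d/5 (w(d) = (d - 37)/5 = (-37 + d)/5 = -37/5 + d/5)
(sqrt(2 + 4) + 2*3)*w(B) = (sqrt(2 + 4) + 2*3)*(-37/5 + (1/5)*(-27)) = (sqrt(6) + 6)*(-37/5 - 27/5) = (6 + sqrt(6))*(-64/5) = -384/5 - 64*sqrt(6)/5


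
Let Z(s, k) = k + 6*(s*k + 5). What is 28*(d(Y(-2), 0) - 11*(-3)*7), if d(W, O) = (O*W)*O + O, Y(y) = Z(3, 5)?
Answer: 6468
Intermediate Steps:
Z(s, k) = 30 + k + 6*k*s (Z(s, k) = k + 6*(k*s + 5) = k + 6*(5 + k*s) = k + (30 + 6*k*s) = 30 + k + 6*k*s)
Y(y) = 125 (Y(y) = 30 + 5 + 6*5*3 = 30 + 5 + 90 = 125)
d(W, O) = O + W*O² (d(W, O) = W*O² + O = O + W*O²)
28*(d(Y(-2), 0) - 11*(-3)*7) = 28*(0*(1 + 0*125) - 11*(-3)*7) = 28*(0*(1 + 0) - (-33)*7) = 28*(0*1 - 1*(-231)) = 28*(0 + 231) = 28*231 = 6468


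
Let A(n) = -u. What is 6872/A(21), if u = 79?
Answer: -6872/79 ≈ -86.987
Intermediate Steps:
A(n) = -79 (A(n) = -1*79 = -79)
6872/A(21) = 6872/(-79) = 6872*(-1/79) = -6872/79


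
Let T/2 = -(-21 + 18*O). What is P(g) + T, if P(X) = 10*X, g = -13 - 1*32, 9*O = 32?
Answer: -536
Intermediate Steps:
O = 32/9 (O = (1/9)*32 = 32/9 ≈ 3.5556)
g = -45 (g = -13 - 32 = -45)
T = -86 (T = 2*(-(-21 + 18*(32/9))) = 2*(-(-21 + 64)) = 2*(-1*43) = 2*(-43) = -86)
P(g) + T = 10*(-45) - 86 = -450 - 86 = -536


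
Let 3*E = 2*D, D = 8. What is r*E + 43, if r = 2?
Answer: 161/3 ≈ 53.667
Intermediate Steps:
E = 16/3 (E = (2*8)/3 = (⅓)*16 = 16/3 ≈ 5.3333)
r*E + 43 = 2*(16/3) + 43 = 32/3 + 43 = 161/3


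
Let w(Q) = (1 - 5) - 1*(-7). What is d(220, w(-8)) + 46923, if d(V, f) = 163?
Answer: 47086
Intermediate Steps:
w(Q) = 3 (w(Q) = -4 + 7 = 3)
d(220, w(-8)) + 46923 = 163 + 46923 = 47086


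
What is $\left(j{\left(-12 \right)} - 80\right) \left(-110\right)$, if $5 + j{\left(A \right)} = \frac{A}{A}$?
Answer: $9240$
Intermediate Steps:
$j{\left(A \right)} = -4$ ($j{\left(A \right)} = -5 + \frac{A}{A} = -5 + 1 = -4$)
$\left(j{\left(-12 \right)} - 80\right) \left(-110\right) = \left(-4 - 80\right) \left(-110\right) = \left(-84\right) \left(-110\right) = 9240$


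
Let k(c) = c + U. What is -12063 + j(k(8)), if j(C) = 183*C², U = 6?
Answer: 23805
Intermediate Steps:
k(c) = 6 + c (k(c) = c + 6 = 6 + c)
-12063 + j(k(8)) = -12063 + 183*(6 + 8)² = -12063 + 183*14² = -12063 + 183*196 = -12063 + 35868 = 23805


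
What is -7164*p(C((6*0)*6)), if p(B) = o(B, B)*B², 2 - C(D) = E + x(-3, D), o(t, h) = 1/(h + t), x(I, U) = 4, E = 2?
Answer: 14328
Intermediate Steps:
C(D) = -4 (C(D) = 2 - (2 + 4) = 2 - 1*6 = 2 - 6 = -4)
p(B) = B/2 (p(B) = B²/(B + B) = B²/((2*B)) = (1/(2*B))*B² = B/2)
-7164*p(C((6*0)*6)) = -3582*(-4) = -7164*(-2) = 14328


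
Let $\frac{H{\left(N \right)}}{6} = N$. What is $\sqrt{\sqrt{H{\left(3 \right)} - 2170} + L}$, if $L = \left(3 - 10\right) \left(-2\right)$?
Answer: $\sqrt{14 + 2 i \sqrt{538}} \approx 5.5882 + 4.1507 i$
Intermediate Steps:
$L = 14$ ($L = \left(-7\right) \left(-2\right) = 14$)
$H{\left(N \right)} = 6 N$
$\sqrt{\sqrt{H{\left(3 \right)} - 2170} + L} = \sqrt{\sqrt{6 \cdot 3 - 2170} + 14} = \sqrt{\sqrt{18 - 2170} + 14} = \sqrt{\sqrt{-2152} + 14} = \sqrt{2 i \sqrt{538} + 14} = \sqrt{14 + 2 i \sqrt{538}}$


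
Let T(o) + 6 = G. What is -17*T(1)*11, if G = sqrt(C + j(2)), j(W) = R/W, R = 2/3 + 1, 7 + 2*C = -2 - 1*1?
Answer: 1122 - 935*I*sqrt(6)/6 ≈ 1122.0 - 381.71*I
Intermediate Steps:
C = -5 (C = -7/2 + (-2 - 1*1)/2 = -7/2 + (-2 - 1)/2 = -7/2 + (1/2)*(-3) = -7/2 - 3/2 = -5)
R = 5/3 (R = 2*(1/3) + 1 = 2/3 + 1 = 5/3 ≈ 1.6667)
j(W) = 5/(3*W)
G = 5*I*sqrt(6)/6 (G = sqrt(-5 + (5/3)/2) = sqrt(-5 + (5/3)*(1/2)) = sqrt(-5 + 5/6) = sqrt(-25/6) = 5*I*sqrt(6)/6 ≈ 2.0412*I)
T(o) = -6 + 5*I*sqrt(6)/6
-17*T(1)*11 = -17*(-6 + 5*I*sqrt(6)/6)*11 = (102 - 85*I*sqrt(6)/6)*11 = 1122 - 935*I*sqrt(6)/6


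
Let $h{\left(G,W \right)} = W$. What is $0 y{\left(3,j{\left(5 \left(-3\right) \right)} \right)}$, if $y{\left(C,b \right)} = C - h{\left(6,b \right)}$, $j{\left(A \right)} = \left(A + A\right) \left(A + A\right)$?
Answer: $0$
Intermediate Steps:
$j{\left(A \right)} = 4 A^{2}$ ($j{\left(A \right)} = 2 A 2 A = 4 A^{2}$)
$y{\left(C,b \right)} = C - b$
$0 y{\left(3,j{\left(5 \left(-3\right) \right)} \right)} = 0 \left(3 - 4 \left(5 \left(-3\right)\right)^{2}\right) = 0 \left(3 - 4 \left(-15\right)^{2}\right) = 0 \left(3 - 4 \cdot 225\right) = 0 \left(3 - 900\right) = 0 \left(-897\right) = 0$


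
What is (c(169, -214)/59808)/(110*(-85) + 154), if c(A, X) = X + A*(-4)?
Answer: 5/3089856 ≈ 1.6182e-6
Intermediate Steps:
c(A, X) = X - 4*A
(c(169, -214)/59808)/(110*(-85) + 154) = ((-214 - 4*169)/59808)/(110*(-85) + 154) = ((-214 - 676)*(1/59808))/(-9350 + 154) = -890*1/59808/(-9196) = -5/336*(-1/9196) = 5/3089856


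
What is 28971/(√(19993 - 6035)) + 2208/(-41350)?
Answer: -1104/20675 + 28971*√13958/13958 ≈ 245.16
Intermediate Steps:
28971/(√(19993 - 6035)) + 2208/(-41350) = 28971/(√13958) + 2208*(-1/41350) = 28971*(√13958/13958) - 1104/20675 = 28971*√13958/13958 - 1104/20675 = -1104/20675 + 28971*√13958/13958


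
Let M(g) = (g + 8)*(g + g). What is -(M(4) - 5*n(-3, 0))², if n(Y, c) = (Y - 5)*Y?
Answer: -576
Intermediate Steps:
n(Y, c) = Y*(-5 + Y) (n(Y, c) = (-5 + Y)*Y = Y*(-5 + Y))
M(g) = 2*g*(8 + g) (M(g) = (8 + g)*(2*g) = 2*g*(8 + g))
-(M(4) - 5*n(-3, 0))² = -(2*4*(8 + 4) - (-15)*(-5 - 3))² = -(2*4*12 - (-15)*(-8))² = -(96 - 5*24)² = -(96 - 120)² = -1*(-24)² = -1*576 = -576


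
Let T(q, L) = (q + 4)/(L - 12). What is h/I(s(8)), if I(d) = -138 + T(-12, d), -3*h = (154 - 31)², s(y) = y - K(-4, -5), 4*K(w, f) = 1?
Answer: 85731/2314 ≈ 37.049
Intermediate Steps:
T(q, L) = (4 + q)/(-12 + L)
K(w, f) = ¼ (K(w, f) = (¼)*1 = ¼)
s(y) = -¼ + y (s(y) = y - 1*¼ = y - ¼ = -¼ + y)
h = -5043 (h = -(154 - 31)²/3 = -⅓*123² = -⅓*15129 = -5043)
I(d) = -138 - 8/(-12 + d) (I(d) = -138 + (4 - 12)/(-12 + d) = -138 - 8/(-12 + d))
h/I(s(8)) = -5043*(-12 + (-¼ + 8))/(2*(824 - 69*(-¼ + 8))) = -5043*(-12 + 31/4)/(2*(824 - 69*31/4)) = -5043*(-17/(8*(824 - 2139/4))) = -5043/(2*(-4/17)*(1157/4)) = -5043/(-2314/17) = -5043*(-17/2314) = 85731/2314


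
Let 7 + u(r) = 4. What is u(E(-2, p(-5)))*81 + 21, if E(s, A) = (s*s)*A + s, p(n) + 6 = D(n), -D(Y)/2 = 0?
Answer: -222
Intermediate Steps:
D(Y) = 0 (D(Y) = -2*0 = 0)
p(n) = -6 (p(n) = -6 + 0 = -6)
E(s, A) = s + A*s² (E(s, A) = s²*A + s = A*s² + s = s + A*s²)
u(r) = -3 (u(r) = -7 + 4 = -3)
u(E(-2, p(-5)))*81 + 21 = -3*81 + 21 = -243 + 21 = -222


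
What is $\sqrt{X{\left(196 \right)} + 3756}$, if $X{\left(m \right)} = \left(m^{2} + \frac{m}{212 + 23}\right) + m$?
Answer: $\frac{2 \sqrt{584954715}}{235} \approx 205.84$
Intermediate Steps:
$X{\left(m \right)} = m^{2} + \frac{236 m}{235}$ ($X{\left(m \right)} = \left(m^{2} + \frac{m}{235}\right) + m = m^{2} + \frac{236 m}{235}$)
$\sqrt{X{\left(196 \right)} + 3756} = \sqrt{\frac{1}{235} \cdot 196 \left(236 + 235 \cdot 196\right) + 3756} = \sqrt{\frac{1}{235} \cdot 196 \left(236 + 46060\right) + 3756} = \sqrt{\frac{1}{235} \cdot 196 \cdot 46296 + 3756} = \sqrt{\frac{9074016}{235} + 3756} = \sqrt{\frac{9956676}{235}} = \frac{2 \sqrt{584954715}}{235}$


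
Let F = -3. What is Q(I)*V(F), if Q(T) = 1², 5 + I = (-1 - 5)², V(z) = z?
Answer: -3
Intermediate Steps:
I = 31 (I = -5 + (-1 - 5)² = -5 + (-6)² = -5 + 36 = 31)
Q(T) = 1
Q(I)*V(F) = 1*(-3) = -3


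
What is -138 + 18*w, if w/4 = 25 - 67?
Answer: -3162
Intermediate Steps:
w = -168 (w = 4*(25 - 67) = 4*(-42) = -168)
-138 + 18*w = -138 + 18*(-168) = -138 - 3024 = -3162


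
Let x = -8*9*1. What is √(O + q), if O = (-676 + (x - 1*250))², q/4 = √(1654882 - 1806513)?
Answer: 2*√(249001 + I*√151631) ≈ 998.0 + 0.78036*I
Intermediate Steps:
x = -72 (x = -72*1 = -72)
q = 4*I*√151631 (q = 4*√(1654882 - 1806513) = 4*√(-151631) = 4*(I*√151631) = 4*I*√151631 ≈ 1557.6*I)
O = 996004 (O = (-676 + (-72 - 1*250))² = (-676 + (-72 - 250))² = (-676 - 322)² = (-998)² = 996004)
√(O + q) = √(996004 + 4*I*√151631)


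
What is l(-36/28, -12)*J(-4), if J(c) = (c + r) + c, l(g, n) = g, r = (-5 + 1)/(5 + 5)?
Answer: 54/5 ≈ 10.800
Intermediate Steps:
r = -⅖ (r = -4/10 = -4*⅒ = -⅖ ≈ -0.40000)
J(c) = -⅖ + 2*c (J(c) = (c - ⅖) + c = (-⅖ + c) + c = -⅖ + 2*c)
l(-36/28, -12)*J(-4) = (-36/28)*(-⅖ + 2*(-4)) = (-36*1/28)*(-⅖ - 8) = -9/7*(-42/5) = 54/5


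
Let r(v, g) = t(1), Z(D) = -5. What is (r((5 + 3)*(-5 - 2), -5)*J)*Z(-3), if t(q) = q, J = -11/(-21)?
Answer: -55/21 ≈ -2.6190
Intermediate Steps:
J = 11/21 (J = -11*(-1/21) = 11/21 ≈ 0.52381)
r(v, g) = 1
(r((5 + 3)*(-5 - 2), -5)*J)*Z(-3) = (1*(11/21))*(-5) = (11/21)*(-5) = -55/21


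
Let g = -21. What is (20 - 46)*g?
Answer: 546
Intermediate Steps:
(20 - 46)*g = (20 - 46)*(-21) = -26*(-21) = 546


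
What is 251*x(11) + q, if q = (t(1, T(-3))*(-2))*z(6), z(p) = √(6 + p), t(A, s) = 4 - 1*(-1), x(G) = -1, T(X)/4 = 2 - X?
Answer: -251 - 20*√3 ≈ -285.64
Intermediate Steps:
T(X) = 8 - 4*X (T(X) = 4*(2 - X) = 8 - 4*X)
t(A, s) = 5 (t(A, s) = 4 + 1 = 5)
q = -20*√3 (q = (5*(-2))*√(6 + 6) = -20*√3 ≈ -34.641)
251*x(11) + q = 251*(-1) - 20*√3 = -251 - 20*√3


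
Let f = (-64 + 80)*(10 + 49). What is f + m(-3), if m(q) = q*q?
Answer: 953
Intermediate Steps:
m(q) = q²
f = 944 (f = 16*59 = 944)
f + m(-3) = 944 + (-3)² = 944 + 9 = 953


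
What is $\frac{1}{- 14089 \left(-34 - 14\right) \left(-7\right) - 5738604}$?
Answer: $- \frac{1}{10472508} \approx -9.5488 \cdot 10^{-8}$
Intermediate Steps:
$\frac{1}{- 14089 \left(-34 - 14\right) \left(-7\right) - 5738604} = \frac{1}{- 14089 \left(\left(-48\right) \left(-7\right)\right) - 5738604} = \frac{1}{\left(-14089\right) 336 - 5738604} = \frac{1}{-4733904 - 5738604} = \frac{1}{-10472508} = - \frac{1}{10472508}$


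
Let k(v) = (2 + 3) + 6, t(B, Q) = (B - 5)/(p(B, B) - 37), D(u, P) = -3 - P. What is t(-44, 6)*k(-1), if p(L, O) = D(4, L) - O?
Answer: -539/48 ≈ -11.229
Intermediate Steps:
p(L, O) = -3 - L - O (p(L, O) = (-3 - L) - O = -3 - L - O)
t(B, Q) = (-5 + B)/(-40 - 2*B) (t(B, Q) = (B - 5)/((-3 - B - B) - 37) = (-5 + B)/((-3 - 2*B) - 37) = (-5 + B)/(-40 - 2*B))
k(v) = 11 (k(v) = 5 + 6 = 11)
t(-44, 6)*k(-1) = ((5 - 1*(-44))/(2*(20 - 44)))*11 = ((½)*(5 + 44)/(-24))*11 = ((½)*(-1/24)*49)*11 = -49/48*11 = -539/48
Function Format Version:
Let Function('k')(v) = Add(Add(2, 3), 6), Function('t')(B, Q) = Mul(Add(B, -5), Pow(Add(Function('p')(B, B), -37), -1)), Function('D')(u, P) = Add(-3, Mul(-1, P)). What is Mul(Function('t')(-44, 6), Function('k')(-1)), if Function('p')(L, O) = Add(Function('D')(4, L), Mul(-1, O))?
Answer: Rational(-539, 48) ≈ -11.229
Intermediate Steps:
Function('p')(L, O) = Add(-3, Mul(-1, L), Mul(-1, O)) (Function('p')(L, O) = Add(Add(-3, Mul(-1, L)), Mul(-1, O)) = Add(-3, Mul(-1, L), Mul(-1, O)))
Function('t')(B, Q) = Mul(Pow(Add(-40, Mul(-2, B)), -1), Add(-5, B)) (Function('t')(B, Q) = Mul(Add(B, -5), Pow(Add(Add(-3, Mul(-1, B), Mul(-1, B)), -37), -1)) = Mul(Add(-5, B), Pow(Add(Add(-3, Mul(-2, B)), -37), -1)) = Mul(Add(-5, B), Pow(Add(-40, Mul(-2, B)), -1)) = Mul(Pow(Add(-40, Mul(-2, B)), -1), Add(-5, B)))
Function('k')(v) = 11 (Function('k')(v) = Add(5, 6) = 11)
Mul(Function('t')(-44, 6), Function('k')(-1)) = Mul(Mul(Rational(1, 2), Pow(Add(20, -44), -1), Add(5, Mul(-1, -44))), 11) = Mul(Mul(Rational(1, 2), Pow(-24, -1), Add(5, 44)), 11) = Mul(Mul(Rational(1, 2), Rational(-1, 24), 49), 11) = Mul(Rational(-49, 48), 11) = Rational(-539, 48)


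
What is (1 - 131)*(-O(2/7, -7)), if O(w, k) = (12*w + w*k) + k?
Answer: -5070/7 ≈ -724.29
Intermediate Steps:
O(w, k) = k + 12*w + k*w (O(w, k) = (12*w + k*w) + k = k + 12*w + k*w)
(1 - 131)*(-O(2/7, -7)) = (1 - 131)*(-(-7 + 12*(2/7) - 14/7)) = -(-130)*(-7 + 12*(2*(1/7)) - 14/7) = -(-130)*(-7 + 12*(2/7) - 7*2/7) = -(-130)*(-7 + 24/7 - 2) = -(-130)*(-39)/7 = -130*39/7 = -5070/7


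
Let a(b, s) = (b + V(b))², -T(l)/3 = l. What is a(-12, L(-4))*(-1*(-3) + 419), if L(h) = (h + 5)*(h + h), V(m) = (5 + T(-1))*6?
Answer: 546912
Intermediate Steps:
T(l) = -3*l
V(m) = 48 (V(m) = (5 - 3*(-1))*6 = (5 + 3)*6 = 8*6 = 48)
L(h) = 2*h*(5 + h) (L(h) = (5 + h)*(2*h) = 2*h*(5 + h))
a(b, s) = (48 + b)² (a(b, s) = (b + 48)² = (48 + b)²)
a(-12, L(-4))*(-1*(-3) + 419) = (48 - 12)²*(-1*(-3) + 419) = 36²*(3 + 419) = 1296*422 = 546912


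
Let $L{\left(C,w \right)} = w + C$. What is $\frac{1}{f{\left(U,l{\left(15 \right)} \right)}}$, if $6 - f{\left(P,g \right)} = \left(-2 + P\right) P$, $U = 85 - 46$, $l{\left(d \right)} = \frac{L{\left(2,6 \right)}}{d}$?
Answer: $- \frac{1}{1437} \approx -0.00069589$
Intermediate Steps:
$L{\left(C,w \right)} = C + w$
$l{\left(d \right)} = \frac{8}{d}$ ($l{\left(d \right)} = \frac{2 + 6}{d} = \frac{8}{d}$)
$U = 39$
$f{\left(P,g \right)} = 6 - P \left(-2 + P\right)$ ($f{\left(P,g \right)} = 6 - \left(-2 + P\right) P = 6 - P \left(-2 + P\right)$)
$\frac{1}{f{\left(U,l{\left(15 \right)} \right)}} = \frac{1}{6 - 39^{2} + 2 \cdot 39} = \frac{1}{6 - 1521 + 78} = \frac{1}{-1437} = - \frac{1}{1437}$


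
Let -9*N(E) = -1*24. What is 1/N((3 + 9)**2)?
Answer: 3/8 ≈ 0.37500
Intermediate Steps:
N(E) = 8/3 (N(E) = -(-1)*24/9 = -1/9*(-24) = 8/3)
1/N((3 + 9)**2) = 1/(8/3) = 3/8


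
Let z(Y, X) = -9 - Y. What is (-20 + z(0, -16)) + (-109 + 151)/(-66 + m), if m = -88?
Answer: -322/11 ≈ -29.273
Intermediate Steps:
(-20 + z(0, -16)) + (-109 + 151)/(-66 + m) = (-20 + (-9 - 1*0)) + (-109 + 151)/(-66 - 88) = (-20 + (-9 + 0)) + 42/(-154) = (-20 - 9) + 42*(-1/154) = -29 - 3/11 = -322/11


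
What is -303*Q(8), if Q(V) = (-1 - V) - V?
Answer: 5151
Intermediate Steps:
Q(V) = -1 - 2*V
-303*Q(8) = -303*(-1 - 2*8) = -303*(-1 - 16) = -303*(-17) = 5151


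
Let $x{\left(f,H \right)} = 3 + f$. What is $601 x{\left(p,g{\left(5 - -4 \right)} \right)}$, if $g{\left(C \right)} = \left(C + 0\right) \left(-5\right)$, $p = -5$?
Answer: $-1202$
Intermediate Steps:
$g{\left(C \right)} = - 5 C$ ($g{\left(C \right)} = C \left(-5\right) = - 5 C$)
$601 x{\left(p,g{\left(5 - -4 \right)} \right)} = 601 \left(3 - 5\right) = 601 \left(-2\right) = -1202$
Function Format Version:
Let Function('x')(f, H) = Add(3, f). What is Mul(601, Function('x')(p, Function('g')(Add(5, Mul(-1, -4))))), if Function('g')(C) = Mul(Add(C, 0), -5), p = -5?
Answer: -1202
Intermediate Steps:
Function('g')(C) = Mul(-5, C) (Function('g')(C) = Mul(C, -5) = Mul(-5, C))
Mul(601, Function('x')(p, Function('g')(Add(5, Mul(-1, -4))))) = Mul(601, Add(3, -5)) = Mul(601, -2) = -1202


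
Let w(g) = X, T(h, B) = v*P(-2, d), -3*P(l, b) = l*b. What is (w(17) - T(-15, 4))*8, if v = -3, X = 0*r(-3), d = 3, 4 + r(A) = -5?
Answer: 48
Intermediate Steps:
r(A) = -9 (r(A) = -4 - 5 = -9)
P(l, b) = -b*l/3 (P(l, b) = -l*b/3 = -b*l/3)
X = 0 (X = 0*(-9) = 0)
T(h, B) = -6 (T(h, B) = -(-1)*3*(-2) = -3*2 = -6)
w(g) = 0
(w(17) - T(-15, 4))*8 = (0 - 1*(-6))*8 = (0 + 6)*8 = 6*8 = 48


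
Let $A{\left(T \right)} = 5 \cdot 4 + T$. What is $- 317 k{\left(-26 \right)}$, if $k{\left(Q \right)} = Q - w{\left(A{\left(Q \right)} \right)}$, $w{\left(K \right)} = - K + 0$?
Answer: $10144$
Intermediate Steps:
$A{\left(T \right)} = 20 + T$
$w{\left(K \right)} = - K$
$k{\left(Q \right)} = 20 + 2 Q$ ($k{\left(Q \right)} = Q - - (20 + Q) = Q - \left(-20 - Q\right) = Q + \left(20 + Q\right) = 20 + 2 Q$)
$- 317 k{\left(-26 \right)} = - 317 \left(20 + 2 \left(-26\right)\right) = - 317 \left(20 - 52\right) = \left(-317\right) \left(-32\right) = 10144$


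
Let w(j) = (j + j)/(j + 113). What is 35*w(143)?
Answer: 5005/128 ≈ 39.102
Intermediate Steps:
w(j) = 2*j/(113 + j) (w(j) = (2*j)/(113 + j) = 2*j/(113 + j))
35*w(143) = 35*(2*143/(113 + 143)) = 35*(2*143/256) = 35*(2*143*(1/256)) = 35*(143/128) = 5005/128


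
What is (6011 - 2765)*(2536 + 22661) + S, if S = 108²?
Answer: 81801126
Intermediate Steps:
S = 11664
(6011 - 2765)*(2536 + 22661) + S = (6011 - 2765)*(2536 + 22661) + 11664 = 3246*25197 + 11664 = 81789462 + 11664 = 81801126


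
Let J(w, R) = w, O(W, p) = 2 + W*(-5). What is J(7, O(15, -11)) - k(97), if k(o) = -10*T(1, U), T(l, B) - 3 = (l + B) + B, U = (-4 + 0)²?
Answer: 367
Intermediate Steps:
U = 16 (U = (-4)² = 16)
O(W, p) = 2 - 5*W
T(l, B) = 3 + l + 2*B (T(l, B) = 3 + ((l + B) + B) = 3 + ((B + l) + B) = 3 + (l + 2*B) = 3 + l + 2*B)
k(o) = -360 (k(o) = -10*(3 + 1 + 2*16) = -10*(3 + 1 + 32) = -10*36 = -360)
J(7, O(15, -11)) - k(97) = 7 - 1*(-360) = 7 + 360 = 367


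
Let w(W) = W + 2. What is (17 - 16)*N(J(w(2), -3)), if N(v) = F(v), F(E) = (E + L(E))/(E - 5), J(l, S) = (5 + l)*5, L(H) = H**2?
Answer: 207/4 ≈ 51.750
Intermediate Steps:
w(W) = 2 + W
J(l, S) = 25 + 5*l
F(E) = (E + E**2)/(-5 + E) (F(E) = (E + E**2)/(E - 5) = (E + E**2)/(-5 + E))
N(v) = v*(1 + v)/(-5 + v)
(17 - 16)*N(J(w(2), -3)) = (17 - 16)*((25 + 5*(2 + 2))*(1 + (25 + 5*(2 + 2)))/(-5 + (25 + 5*(2 + 2)))) = 1*((25 + 5*4)*(1 + (25 + 5*4))/(-5 + (25 + 5*4))) = 1*((25 + 20)*(1 + (25 + 20))/(-5 + (25 + 20))) = 1*(45*(1 + 45)/(-5 + 45)) = 1*(45*46/40) = 1*(45*(1/40)*46) = 1*(207/4) = 207/4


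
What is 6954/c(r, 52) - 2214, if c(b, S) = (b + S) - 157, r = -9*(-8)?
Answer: -26672/11 ≈ -2424.7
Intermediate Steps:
r = 72
c(b, S) = -157 + S + b (c(b, S) = (S + b) - 157 = -157 + S + b)
6954/c(r, 52) - 2214 = 6954/(-157 + 52 + 72) - 2214 = 6954/(-33) - 1*2214 = 6954*(-1/33) - 2214 = -2318/11 - 2214 = -26672/11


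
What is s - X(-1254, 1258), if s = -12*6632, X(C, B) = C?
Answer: -78330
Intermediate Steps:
s = -79584
s - X(-1254, 1258) = -79584 - 1*(-1254) = -79584 + 1254 = -78330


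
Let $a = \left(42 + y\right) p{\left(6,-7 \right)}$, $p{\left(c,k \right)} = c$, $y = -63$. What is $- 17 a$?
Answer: $2142$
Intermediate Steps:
$a = -126$ ($a = \left(42 - 63\right) 6 = \left(-21\right) 6 = -126$)
$- 17 a = \left(-17\right) \left(-126\right) = 2142$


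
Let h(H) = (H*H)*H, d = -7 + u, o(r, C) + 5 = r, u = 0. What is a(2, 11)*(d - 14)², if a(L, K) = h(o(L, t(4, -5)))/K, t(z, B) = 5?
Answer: -11907/11 ≈ -1082.5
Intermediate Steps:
o(r, C) = -5 + r
d = -7 (d = -7 + 0 = -7)
h(H) = H³ (h(H) = H²*H = H³)
a(L, K) = (-5 + L)³/K
a(2, 11)*(d - 14)² = ((-5 + 2)³/11)*(-7 - 14)² = ((1/11)*(-3)³)*(-21)² = ((1/11)*(-27))*441 = -27/11*441 = -11907/11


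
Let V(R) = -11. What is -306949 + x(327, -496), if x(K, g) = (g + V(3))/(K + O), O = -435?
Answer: -11049995/36 ≈ -3.0694e+5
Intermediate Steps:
x(K, g) = (-11 + g)/(-435 + K) (x(K, g) = (g - 11)/(K - 435) = (-11 + g)/(-435 + K))
-306949 + x(327, -496) = -306949 + (-11 - 496)/(-435 + 327) = -306949 - 507/(-108) = -306949 - 1/108*(-507) = -306949 + 169/36 = -11049995/36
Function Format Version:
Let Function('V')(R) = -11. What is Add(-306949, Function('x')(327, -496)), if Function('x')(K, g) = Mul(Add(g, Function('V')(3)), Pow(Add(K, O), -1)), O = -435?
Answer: Rational(-11049995, 36) ≈ -3.0694e+5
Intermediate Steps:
Function('x')(K, g) = Mul(Pow(Add(-435, K), -1), Add(-11, g)) (Function('x')(K, g) = Mul(Add(g, -11), Pow(Add(K, -435), -1)) = Mul(Add(-11, g), Pow(Add(-435, K), -1)) = Mul(Pow(Add(-435, K), -1), Add(-11, g)))
Add(-306949, Function('x')(327, -496)) = Add(-306949, Mul(Pow(Add(-435, 327), -1), Add(-11, -496))) = Add(-306949, Mul(Pow(-108, -1), -507)) = Add(-306949, Mul(Rational(-1, 108), -507)) = Add(-306949, Rational(169, 36)) = Rational(-11049995, 36)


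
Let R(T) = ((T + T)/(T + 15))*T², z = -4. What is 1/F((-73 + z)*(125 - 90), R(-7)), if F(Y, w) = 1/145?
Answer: 145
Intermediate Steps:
R(T) = 2*T³/(15 + T) (R(T) = ((2*T)/(15 + T))*T² = (2*T/(15 + T))*T² = 2*T³/(15 + T))
F(Y, w) = 1/145
1/F((-73 + z)*(125 - 90), R(-7)) = 1/(1/145) = 145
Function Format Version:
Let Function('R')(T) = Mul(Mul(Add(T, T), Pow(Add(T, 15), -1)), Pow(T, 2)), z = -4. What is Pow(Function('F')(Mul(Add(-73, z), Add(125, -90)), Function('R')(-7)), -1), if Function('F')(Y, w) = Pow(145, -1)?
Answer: 145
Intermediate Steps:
Function('R')(T) = Mul(2, Pow(T, 3), Pow(Add(15, T), -1)) (Function('R')(T) = Mul(Mul(Mul(2, T), Pow(Add(15, T), -1)), Pow(T, 2)) = Mul(Mul(2, T, Pow(Add(15, T), -1)), Pow(T, 2)) = Mul(2, Pow(T, 3), Pow(Add(15, T), -1)))
Function('F')(Y, w) = Rational(1, 145)
Pow(Function('F')(Mul(Add(-73, z), Add(125, -90)), Function('R')(-7)), -1) = Pow(Rational(1, 145), -1) = 145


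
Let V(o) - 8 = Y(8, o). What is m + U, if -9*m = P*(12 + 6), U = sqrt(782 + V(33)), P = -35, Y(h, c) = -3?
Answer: 70 + sqrt(787) ≈ 98.053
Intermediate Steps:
V(o) = 5 (V(o) = 8 - 3 = 5)
U = sqrt(787) (U = sqrt(782 + 5) = sqrt(787) ≈ 28.054)
m = 70 (m = -(-35)*(12 + 6)/9 = -(-35)*18/9 = -1/9*(-630) = 70)
m + U = 70 + sqrt(787)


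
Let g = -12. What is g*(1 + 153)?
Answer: -1848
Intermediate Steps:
g*(1 + 153) = -12*(1 + 153) = -12*154 = -1848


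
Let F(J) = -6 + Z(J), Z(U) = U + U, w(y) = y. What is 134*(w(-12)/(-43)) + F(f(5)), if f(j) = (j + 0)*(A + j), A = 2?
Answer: 4360/43 ≈ 101.40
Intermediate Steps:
Z(U) = 2*U
f(j) = j*(2 + j) (f(j) = (j + 0)*(2 + j) = j*(2 + j))
F(J) = -6 + 2*J
134*(w(-12)/(-43)) + F(f(5)) = 134*(-12/(-43)) + (-6 + 2*(5*(2 + 5))) = 134*(-12*(-1/43)) + (-6 + 2*(5*7)) = 134*(12/43) + (-6 + 2*35) = 1608/43 + (-6 + 70) = 1608/43 + 64 = 4360/43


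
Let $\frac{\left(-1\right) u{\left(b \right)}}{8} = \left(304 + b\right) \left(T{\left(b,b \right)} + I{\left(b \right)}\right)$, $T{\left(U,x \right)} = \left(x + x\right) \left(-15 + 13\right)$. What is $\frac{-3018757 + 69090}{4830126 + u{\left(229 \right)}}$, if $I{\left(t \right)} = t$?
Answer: $- \frac{2949667}{7759494} \approx -0.38014$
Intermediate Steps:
$T{\left(U,x \right)} = - 4 x$ ($T{\left(U,x \right)} = 2 x \left(-2\right) = - 4 x$)
$u{\left(b \right)} = 24 b \left(304 + b\right)$ ($u{\left(b \right)} = - 8 \left(304 + b\right) \left(- 4 b + b\right) = - 8 \left(304 + b\right) \left(- 3 b\right) = - 8 \left(- 3 b \left(304 + b\right)\right) = 24 b \left(304 + b\right)$)
$\frac{-3018757 + 69090}{4830126 + u{\left(229 \right)}} = \frac{-3018757 + 69090}{4830126 + 24 \cdot 229 \left(304 + 229\right)} = - \frac{2949667}{4830126 + 24 \cdot 229 \cdot 533} = - \frac{2949667}{4830126 + 2929368} = - \frac{2949667}{7759494}$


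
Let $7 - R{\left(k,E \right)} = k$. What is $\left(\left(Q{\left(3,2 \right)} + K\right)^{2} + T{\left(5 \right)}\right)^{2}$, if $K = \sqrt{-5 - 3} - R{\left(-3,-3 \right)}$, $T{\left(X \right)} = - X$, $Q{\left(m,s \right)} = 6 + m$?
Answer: $112 + 96 i \sqrt{2} \approx 112.0 + 135.76 i$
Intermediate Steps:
$R{\left(k,E \right)} = 7 - k$
$K = -10 + 2 i \sqrt{2}$ ($K = \sqrt{-5 - 3} - \left(7 - -3\right) = \sqrt{-8} - \left(7 + 3\right) = 2 i \sqrt{2} - 10 = -10 + 2 i \sqrt{2} \approx -10.0 + 2.8284 i$)
$\left(\left(Q{\left(3,2 \right)} + K\right)^{2} + T{\left(5 \right)}\right)^{2} = \left(\left(\left(6 + 3\right) - \left(10 - 2 i \sqrt{2}\right)\right)^{2} - 5\right)^{2} = \left(\left(9 - \left(10 - 2 i \sqrt{2}\right)\right)^{2} - 5\right)^{2} = \left(\left(-1 + 2 i \sqrt{2}\right)^{2} - 5\right)^{2} = \left(-5 + \left(-1 + 2 i \sqrt{2}\right)^{2}\right)^{2}$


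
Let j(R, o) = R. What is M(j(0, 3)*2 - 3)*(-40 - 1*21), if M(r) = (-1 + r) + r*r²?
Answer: 1891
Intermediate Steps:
M(r) = -1 + r + r³ (M(r) = (-1 + r) + r³ = -1 + r + r³)
M(j(0, 3)*2 - 3)*(-40 - 1*21) = (-1 + (0*2 - 3) + (0*2 - 3)³)*(-40 - 1*21) = (-1 + (0 - 3) + (0 - 3)³)*(-40 - 21) = (-1 - 3 + (-3)³)*(-61) = (-1 - 3 - 27)*(-61) = -31*(-61) = 1891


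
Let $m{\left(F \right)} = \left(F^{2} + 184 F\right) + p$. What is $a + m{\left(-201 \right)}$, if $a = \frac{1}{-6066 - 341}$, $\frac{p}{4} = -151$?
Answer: $\frac{18022890}{6407} \approx 2813.0$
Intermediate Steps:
$p = -604$ ($p = 4 \left(-151\right) = -604$)
$a = - \frac{1}{6407}$ ($a = \frac{1}{-6407} = - \frac{1}{6407} \approx -0.00015608$)
$m{\left(F \right)} = -604 + F^{2} + 184 F$ ($m{\left(F \right)} = \left(F^{2} + 184 F\right) - 604 = -604 + F^{2} + 184 F$)
$a + m{\left(-201 \right)} = - \frac{1}{6407} + \left(-604 + \left(-201\right)^{2} + 184 \left(-201\right)\right) = - \frac{1}{6407} - -2813 = - \frac{1}{6407} + 2813 = \frac{18022890}{6407}$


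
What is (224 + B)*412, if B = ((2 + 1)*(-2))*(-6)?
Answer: 107120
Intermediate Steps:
B = 36 (B = (3*(-2))*(-6) = -6*(-6) = 36)
(224 + B)*412 = (224 + 36)*412 = 260*412 = 107120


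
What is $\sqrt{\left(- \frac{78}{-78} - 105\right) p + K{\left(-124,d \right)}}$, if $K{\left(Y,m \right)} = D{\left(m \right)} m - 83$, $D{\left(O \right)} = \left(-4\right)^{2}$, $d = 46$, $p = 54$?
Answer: $i \sqrt{4963} \approx 70.449 i$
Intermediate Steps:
$D{\left(O \right)} = 16$
$K{\left(Y,m \right)} = -83 + 16 m$ ($K{\left(Y,m \right)} = 16 m - 83 = -83 + 16 m$)
$\sqrt{\left(- \frac{78}{-78} - 105\right) p + K{\left(-124,d \right)}} = \sqrt{\left(- \frac{78}{-78} - 105\right) 54 + \left(-83 + 16 \cdot 46\right)} = \sqrt{\left(\left(-78\right) \left(- \frac{1}{78}\right) - 105\right) 54 + \left(-83 + 736\right)} = \sqrt{\left(1 - 105\right) 54 + 653} = \sqrt{\left(-104\right) 54 + 653} = \sqrt{-5616 + 653} = \sqrt{-4963} = i \sqrt{4963}$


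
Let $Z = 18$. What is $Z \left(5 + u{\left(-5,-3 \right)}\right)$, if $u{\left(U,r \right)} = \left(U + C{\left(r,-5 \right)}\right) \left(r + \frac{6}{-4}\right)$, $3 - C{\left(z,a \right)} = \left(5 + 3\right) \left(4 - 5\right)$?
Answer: $-396$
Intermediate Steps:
$C{\left(z,a \right)} = 11$ ($C{\left(z,a \right)} = 3 - \left(5 + 3\right) \left(4 - 5\right) = 3 - 8 \left(-1\right) = 3 - -8 = 3 + 8 = 11$)
$u{\left(U,r \right)} = \left(11 + U\right) \left(- \frac{3}{2} + r\right)$ ($u{\left(U,r \right)} = \left(U + 11\right) \left(r + \frac{6}{-4}\right) = \left(11 + U\right) \left(r + 6 \left(- \frac{1}{4}\right)\right) = \left(11 + U\right) \left(r - \frac{3}{2}\right) = \left(11 + U\right) \left(- \frac{3}{2} + r\right)$)
$Z \left(5 + u{\left(-5,-3 \right)}\right) = 18 \left(5 - 27\right) = 18 \left(-22\right) = -396$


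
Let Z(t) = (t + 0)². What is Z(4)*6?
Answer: 96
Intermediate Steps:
Z(t) = t²
Z(4)*6 = 4²*6 = 16*6 = 96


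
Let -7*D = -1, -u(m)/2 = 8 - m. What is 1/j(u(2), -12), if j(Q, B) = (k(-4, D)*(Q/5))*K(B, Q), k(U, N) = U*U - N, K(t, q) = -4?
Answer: 35/5328 ≈ 0.0065691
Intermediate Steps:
u(m) = -16 + 2*m (u(m) = -2*(8 - m) = -16 + 2*m)
D = 1/7 (D = -1/7*(-1) = 1/7 ≈ 0.14286)
k(U, N) = U**2 - N
j(Q, B) = -444*Q/35 (j(Q, B) = (((-4)**2 - 1*1/7)*(Q/5))*(-4) = ((16 - 1/7)*(Q*(1/5)))*(-4) = (111*(Q/5)/7)*(-4) = (111*Q/35)*(-4) = -444*Q/35)
1/j(u(2), -12) = 1/(-444*(-16 + 2*2)/35) = 1/(-444*(-16 + 4)/35) = 1/(-444/35*(-12)) = 1/(5328/35) = 35/5328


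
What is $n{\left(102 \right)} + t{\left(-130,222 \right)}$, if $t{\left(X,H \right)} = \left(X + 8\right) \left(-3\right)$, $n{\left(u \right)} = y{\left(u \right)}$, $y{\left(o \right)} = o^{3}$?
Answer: $1061574$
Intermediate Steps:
$n{\left(u \right)} = u^{3}$
$t{\left(X,H \right)} = -24 - 3 X$ ($t{\left(X,H \right)} = \left(8 + X\right) \left(-3\right) = -24 - 3 X$)
$n{\left(102 \right)} + t{\left(-130,222 \right)} = 102^{3} - -366 = 1061208 + \left(-24 + 390\right) = 1061208 + 366 = 1061574$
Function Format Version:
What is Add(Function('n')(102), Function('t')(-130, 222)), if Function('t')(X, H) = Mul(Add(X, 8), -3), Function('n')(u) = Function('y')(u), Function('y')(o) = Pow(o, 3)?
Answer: 1061574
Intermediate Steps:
Function('n')(u) = Pow(u, 3)
Function('t')(X, H) = Add(-24, Mul(-3, X)) (Function('t')(X, H) = Mul(Add(8, X), -3) = Add(-24, Mul(-3, X)))
Add(Function('n')(102), Function('t')(-130, 222)) = Add(Pow(102, 3), Add(-24, Mul(-3, -130))) = Add(1061208, Add(-24, 390)) = Add(1061208, 366) = 1061574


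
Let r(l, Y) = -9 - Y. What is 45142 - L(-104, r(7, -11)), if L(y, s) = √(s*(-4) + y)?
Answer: 45142 - 4*I*√7 ≈ 45142.0 - 10.583*I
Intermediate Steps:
L(y, s) = √(y - 4*s) (L(y, s) = √(-4*s + y) = √(y - 4*s))
45142 - L(-104, r(7, -11)) = 45142 - √(-104 - 4*(-9 - 1*(-11))) = 45142 - √(-104 - 4*(-9 + 11)) = 45142 - √(-104 - 4*2) = 45142 - √(-104 - 8) = 45142 - √(-112) = 45142 - 4*I*√7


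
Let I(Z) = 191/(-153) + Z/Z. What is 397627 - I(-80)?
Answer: 60836969/153 ≈ 3.9763e+5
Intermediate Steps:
I(Z) = -38/153 (I(Z) = 191*(-1/153) + 1 = -191/153 + 1 = -38/153)
397627 - I(-80) = 397627 - 1*(-38/153) = 397627 + 38/153 = 60836969/153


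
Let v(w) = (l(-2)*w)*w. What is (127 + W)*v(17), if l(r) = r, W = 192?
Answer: -184382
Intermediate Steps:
v(w) = -2*w² (v(w) = (-2*w)*w = -2*w²)
(127 + W)*v(17) = (127 + 192)*(-2*17²) = 319*(-2*289) = 319*(-578) = -184382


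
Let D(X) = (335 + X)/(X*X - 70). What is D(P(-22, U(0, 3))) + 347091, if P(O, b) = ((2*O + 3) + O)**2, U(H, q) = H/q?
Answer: 5467686694385/15752891 ≈ 3.4709e+5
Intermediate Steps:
P(O, b) = (3 + 3*O)**2 (P(O, b) = ((3 + 2*O) + O)**2 = (3 + 3*O)**2)
D(X) = (335 + X)/(-70 + X**2) (D(X) = (335 + X)/(X**2 - 70) = (335 + X)/(-70 + X**2))
D(P(-22, U(0, 3))) + 347091 = (335 + 9*(1 - 22)**2)/(-70 + (9*(1 - 22)**2)**2) + 347091 = (335 + 9*(-21)**2)/(-70 + (9*(-21)**2)**2) + 347091 = (335 + 9*441)/(-70 + (9*441)**2) + 347091 = (335 + 3969)/(-70 + 3969**2) + 347091 = 4304/(-70 + 15752961) + 347091 = 4304/15752891 + 347091 = 5467686694385/15752891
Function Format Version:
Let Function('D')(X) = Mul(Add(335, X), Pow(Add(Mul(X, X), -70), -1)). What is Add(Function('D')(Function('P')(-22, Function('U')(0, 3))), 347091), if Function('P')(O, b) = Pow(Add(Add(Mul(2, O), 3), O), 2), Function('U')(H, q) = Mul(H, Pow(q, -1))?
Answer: Rational(5467686694385, 15752891) ≈ 3.4709e+5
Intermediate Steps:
Function('P')(O, b) = Pow(Add(3, Mul(3, O)), 2) (Function('P')(O, b) = Pow(Add(Add(3, Mul(2, O)), O), 2) = Pow(Add(3, Mul(3, O)), 2))
Function('D')(X) = Mul(Pow(Add(-70, Pow(X, 2)), -1), Add(335, X)) (Function('D')(X) = Mul(Add(335, X), Pow(Add(Pow(X, 2), -70), -1)) = Mul(Add(335, X), Pow(Add(-70, Pow(X, 2)), -1)) = Mul(Pow(Add(-70, Pow(X, 2)), -1), Add(335, X)))
Add(Function('D')(Function('P')(-22, Function('U')(0, 3))), 347091) = Add(Mul(Pow(Add(-70, Pow(Mul(9, Pow(Add(1, -22), 2)), 2)), -1), Add(335, Mul(9, Pow(Add(1, -22), 2)))), 347091) = Add(Mul(Pow(Add(-70, Pow(Mul(9, Pow(-21, 2)), 2)), -1), Add(335, Mul(9, Pow(-21, 2)))), 347091) = Add(Mul(Pow(Add(-70, Pow(Mul(9, 441), 2)), -1), Add(335, Mul(9, 441))), 347091) = Add(Mul(Pow(Add(-70, Pow(3969, 2)), -1), Add(335, 3969)), 347091) = Add(Mul(Pow(Add(-70, 15752961), -1), 4304), 347091) = Add(Mul(Pow(15752891, -1), 4304), 347091) = Add(Mul(Rational(1, 15752891), 4304), 347091) = Add(Rational(4304, 15752891), 347091) = Rational(5467686694385, 15752891)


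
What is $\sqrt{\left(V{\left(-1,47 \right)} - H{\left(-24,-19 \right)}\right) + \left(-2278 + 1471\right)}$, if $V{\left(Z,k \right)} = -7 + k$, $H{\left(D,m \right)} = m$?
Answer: $2 i \sqrt{187} \approx 27.35 i$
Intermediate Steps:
$\sqrt{\left(V{\left(-1,47 \right)} - H{\left(-24,-19 \right)}\right) + \left(-2278 + 1471\right)} = \sqrt{\left(\left(-7 + 47\right) - -19\right) + \left(-2278 + 1471\right)} = \sqrt{\left(40 + 19\right) - 807} = \sqrt{59 - 807} = \sqrt{-748} = 2 i \sqrt{187}$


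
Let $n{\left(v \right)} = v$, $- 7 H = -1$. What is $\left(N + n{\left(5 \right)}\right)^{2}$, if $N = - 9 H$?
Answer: $\frac{676}{49} \approx 13.796$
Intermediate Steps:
$H = \frac{1}{7}$ ($H = \left(- \frac{1}{7}\right) \left(-1\right) = \frac{1}{7} \approx 0.14286$)
$N = - \frac{9}{7}$ ($N = \left(-9\right) \frac{1}{7} = - \frac{9}{7} \approx -1.2857$)
$\left(N + n{\left(5 \right)}\right)^{2} = \left(- \frac{9}{7} + 5\right)^{2} = \left(\frac{26}{7}\right)^{2} = \frac{676}{49}$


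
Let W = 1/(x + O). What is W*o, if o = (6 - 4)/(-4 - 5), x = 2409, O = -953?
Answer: -1/6552 ≈ -0.00015263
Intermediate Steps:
o = -2/9 (o = 2/(-9) = 2*(-1/9) = -2/9 ≈ -0.22222)
W = 1/1456 (W = 1/(2409 - 953) = 1/1456 ≈ 0.00068681)
W*o = (1/1456)*(-2/9) = -1/6552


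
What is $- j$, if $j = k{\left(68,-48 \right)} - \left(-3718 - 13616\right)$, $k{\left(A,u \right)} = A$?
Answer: $-17402$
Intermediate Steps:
$j = 17402$ ($j = 68 - \left(-3718 - 13616\right) = 68 - -17334 = 68 + 17334 = 17402$)
$- j = \left(-1\right) 17402 = -17402$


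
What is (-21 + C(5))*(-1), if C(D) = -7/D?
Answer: 112/5 ≈ 22.400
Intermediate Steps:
(-21 + C(5))*(-1) = (-21 - 7/5)*(-1) = -112/5*(-1) = 112/5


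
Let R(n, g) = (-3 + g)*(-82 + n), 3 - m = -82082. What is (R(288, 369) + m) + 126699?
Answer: 284180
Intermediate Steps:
m = 82085 (m = 3 - 1*(-82082) = 3 + 82082 = 82085)
R(n, g) = (-82 + n)*(-3 + g)
(R(288, 369) + m) + 126699 = ((246 - 82*369 - 3*288 + 369*288) + 82085) + 126699 = ((246 - 30258 - 864 + 106272) + 82085) + 126699 = (75396 + 82085) + 126699 = 157481 + 126699 = 284180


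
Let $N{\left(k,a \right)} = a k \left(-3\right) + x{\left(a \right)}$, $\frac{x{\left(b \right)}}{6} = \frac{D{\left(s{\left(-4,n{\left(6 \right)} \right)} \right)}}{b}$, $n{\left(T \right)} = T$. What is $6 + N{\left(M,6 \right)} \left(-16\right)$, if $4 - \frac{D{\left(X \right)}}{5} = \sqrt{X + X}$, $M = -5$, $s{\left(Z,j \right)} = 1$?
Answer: $-1754 + 80 \sqrt{2} \approx -1640.9$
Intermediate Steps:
$D{\left(X \right)} = 20 - 5 \sqrt{2} \sqrt{X}$ ($D{\left(X \right)} = 20 - 5 \sqrt{X + X} = 20 - 5 \sqrt{2 X} = 20 - 5 \sqrt{2} \sqrt{X}$)
$x{\left(b \right)} = \frac{6 \left(20 - 5 \sqrt{2}\right)}{b}$ ($x{\left(b \right)} = 6 \frac{20 - 5 \sqrt{2} \sqrt{1}}{b} = 6 \frac{20 - 5 \sqrt{2} \cdot 1}{b} = 6 \frac{20 - 5 \sqrt{2}}{b} = \frac{6 \left(20 - 5 \sqrt{2}\right)}{b}$)
$N{\left(k,a \right)} = - 3 a k + \frac{30 \left(4 - \sqrt{2}\right)}{a}$ ($N{\left(k,a \right)} = a k \left(-3\right) + \frac{30 \left(4 - \sqrt{2}\right)}{a} = - 3 a k + \frac{30 \left(4 - \sqrt{2}\right)}{a}$)
$6 + N{\left(M,6 \right)} \left(-16\right) = 6 + \frac{3 \left(40 - 10 \sqrt{2} - - 5 \cdot 6^{2}\right)}{6} \left(-16\right) = 6 + 3 \cdot \frac{1}{6} \left(40 - 10 \sqrt{2} - \left(-5\right) 36\right) \left(-16\right) = 6 + 3 \cdot \frac{1}{6} \left(40 - 10 \sqrt{2} + 180\right) \left(-16\right) = 6 + 3 \cdot \frac{1}{6} \left(220 - 10 \sqrt{2}\right) \left(-16\right) = 6 + \left(110 - 5 \sqrt{2}\right) \left(-16\right) = 6 - \left(1760 - 80 \sqrt{2}\right) = -1754 + 80 \sqrt{2}$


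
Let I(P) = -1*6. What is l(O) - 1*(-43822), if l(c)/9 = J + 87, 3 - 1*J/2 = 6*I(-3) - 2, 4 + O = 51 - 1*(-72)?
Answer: 45343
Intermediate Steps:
I(P) = -6
O = 119 (O = -4 + (51 - 1*(-72)) = -4 + (51 + 72) = -4 + 123 = 119)
J = 82 (J = 6 - 2*(6*(-6) - 2) = 6 - 2*(-36 - 2) = 6 - 2*(-38) = 6 + 76 = 82)
l(c) = 1521 (l(c) = 9*(82 + 87) = 9*169 = 1521)
l(O) - 1*(-43822) = 1521 - 1*(-43822) = 1521 + 43822 = 45343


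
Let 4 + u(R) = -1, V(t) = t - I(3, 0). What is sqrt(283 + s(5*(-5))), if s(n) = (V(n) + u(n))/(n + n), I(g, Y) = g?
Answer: sqrt(28366)/10 ≈ 16.842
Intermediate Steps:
V(t) = -3 + t (V(t) = t - 1*3 = t - 3 = -3 + t)
u(R) = -5 (u(R) = -4 - 1 = -5)
s(n) = (-8 + n)/(2*n) (s(n) = ((-3 + n) - 5)/(n + n) = (-8 + n)/((2*n)) = (-8 + n)*(1/(2*n)) = (-8 + n)/(2*n))
sqrt(283 + s(5*(-5))) = sqrt(283 + (-8 + 5*(-5))/(2*((5*(-5))))) = sqrt(283 + (1/2)*(-8 - 25)/(-25)) = sqrt(283 + (1/2)*(-1/25)*(-33)) = sqrt(283 + 33/50) = sqrt(14183/50) = sqrt(28366)/10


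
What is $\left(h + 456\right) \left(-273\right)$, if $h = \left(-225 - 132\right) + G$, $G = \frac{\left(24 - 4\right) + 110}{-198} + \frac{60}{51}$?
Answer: $- \frac{15241772}{561} \approx -27169.0$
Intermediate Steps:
$G = \frac{875}{1683}$ ($G = \left(20 + 110\right) \left(- \frac{1}{198}\right) + 60 \cdot \frac{1}{51} = 130 \left(- \frac{1}{198}\right) + \frac{20}{17} = - \frac{65}{99} + \frac{20}{17} = \frac{875}{1683} \approx 0.51991$)
$h = - \frac{599956}{1683}$ ($h = \left(-225 - 132\right) + \frac{875}{1683} = -357 + \frac{875}{1683} = - \frac{599956}{1683} \approx -356.48$)
$\left(h + 456\right) \left(-273\right) = \left(- \frac{599956}{1683} + 456\right) \left(-273\right) = \frac{167492}{1683} \left(-273\right) = - \frac{15241772}{561}$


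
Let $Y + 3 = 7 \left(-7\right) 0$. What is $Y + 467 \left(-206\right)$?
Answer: $-96205$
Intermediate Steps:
$Y = -3$ ($Y = -3 + 7 \left(-7\right) 0 = -3 - 0 = -3 + 0 = -3$)
$Y + 467 \left(-206\right) = -3 + 467 \left(-206\right) = -3 - 96202 = -96205$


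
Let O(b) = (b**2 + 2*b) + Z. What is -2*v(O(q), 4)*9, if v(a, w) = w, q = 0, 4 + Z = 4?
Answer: -72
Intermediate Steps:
Z = 0 (Z = -4 + 4 = 0)
O(b) = b**2 + 2*b (O(b) = (b**2 + 2*b) + 0 = b**2 + 2*b)
-2*v(O(q), 4)*9 = -2*4*9 = -8*9 = -72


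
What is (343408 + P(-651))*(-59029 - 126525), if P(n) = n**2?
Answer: -142358698786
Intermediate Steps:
(343408 + P(-651))*(-59029 - 126525) = (343408 + (-651)**2)*(-59029 - 126525) = (343408 + 423801)*(-185554) = 767209*(-185554) = -142358698786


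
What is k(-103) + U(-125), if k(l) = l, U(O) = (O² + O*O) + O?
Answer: 31022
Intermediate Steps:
U(O) = O + 2*O² (U(O) = (O² + O²) + O = 2*O² + O = O + 2*O²)
k(-103) + U(-125) = -103 - 125*(1 + 2*(-125)) = -103 - 125*(1 - 250) = -103 - 125*(-249) = -103 + 31125 = 31022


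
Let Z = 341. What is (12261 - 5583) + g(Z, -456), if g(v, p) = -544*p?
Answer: 254742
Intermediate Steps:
(12261 - 5583) + g(Z, -456) = (12261 - 5583) - 544*(-456) = 6678 + 248064 = 254742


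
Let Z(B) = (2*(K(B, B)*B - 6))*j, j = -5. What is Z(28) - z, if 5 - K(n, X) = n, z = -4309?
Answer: 10809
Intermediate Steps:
K(n, X) = 5 - n
Z(B) = 60 - 10*B*(5 - B) (Z(B) = (2*((5 - B)*B - 6))*(-5) = (2*(B*(5 - B) - 6))*(-5) = (2*(-6 + B*(5 - B)))*(-5) = (-12 + 2*B*(5 - B))*(-5) = 60 - 10*B*(5 - B))
Z(28) - z = (60 + 10*28*(-5 + 28)) - 1*(-4309) = (60 + 10*28*23) + 4309 = (60 + 6440) + 4309 = 6500 + 4309 = 10809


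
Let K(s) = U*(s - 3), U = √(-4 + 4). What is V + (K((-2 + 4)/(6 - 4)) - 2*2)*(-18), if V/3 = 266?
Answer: 870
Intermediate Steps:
U = 0 (U = √0 = 0)
V = 798 (V = 3*266 = 798)
K(s) = 0 (K(s) = 0*(s - 3) = 0*(-3 + s) = 0)
V + (K((-2 + 4)/(6 - 4)) - 2*2)*(-18) = 798 + (0 - 2*2)*(-18) = 798 + (0 - 4)*(-18) = 798 - 4*(-18) = 798 + 72 = 870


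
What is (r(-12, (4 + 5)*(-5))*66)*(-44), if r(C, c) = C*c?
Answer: -1568160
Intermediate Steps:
(r(-12, (4 + 5)*(-5))*66)*(-44) = (-12*(4 + 5)*(-5)*66)*(-44) = (-108*(-5)*66)*(-44) = (-12*(-45)*66)*(-44) = (540*66)*(-44) = 35640*(-44) = -1568160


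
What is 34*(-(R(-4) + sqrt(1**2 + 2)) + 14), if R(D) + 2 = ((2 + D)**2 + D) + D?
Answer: 680 - 34*sqrt(3) ≈ 621.11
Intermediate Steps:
R(D) = -2 + (2 + D)**2 + 2*D (R(D) = -2 + (((2 + D)**2 + D) + D) = -2 + ((D + (2 + D)**2) + D) = -2 + ((2 + D)**2 + 2*D) = -2 + (2 + D)**2 + 2*D)
34*(-(R(-4) + sqrt(1**2 + 2)) + 14) = 34*(-((2 + (-4)**2 + 6*(-4)) + sqrt(1**2 + 2)) + 14) = 34*(-((2 + 16 - 24) + sqrt(1 + 2)) + 14) = 34*(-(-6 + sqrt(3)) + 14) = 34*((6 - sqrt(3)) + 14) = 34*(20 - sqrt(3)) = 680 - 34*sqrt(3)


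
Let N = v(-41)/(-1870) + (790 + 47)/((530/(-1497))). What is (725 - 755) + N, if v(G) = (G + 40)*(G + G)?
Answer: -237286589/99110 ≈ -2394.2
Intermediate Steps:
v(G) = 2*G*(40 + G) (v(G) = (40 + G)*(2*G) = 2*G*(40 + G))
N = -234313289/99110 (N = (2*(-41)*(40 - 41))/(-1870) + (790 + 47)/((530/(-1497))) = (2*(-41)*(-1))*(-1/1870) + 837/((530*(-1/1497))) = 82*(-1/1870) + 837/(-530/1497) = -41/935 + 837*(-1497/530) = -41/935 - 1252989/530 = -234313289/99110 ≈ -2364.2)
(725 - 755) + N = (725 - 755) - 234313289/99110 = -30 - 234313289/99110 = -237286589/99110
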